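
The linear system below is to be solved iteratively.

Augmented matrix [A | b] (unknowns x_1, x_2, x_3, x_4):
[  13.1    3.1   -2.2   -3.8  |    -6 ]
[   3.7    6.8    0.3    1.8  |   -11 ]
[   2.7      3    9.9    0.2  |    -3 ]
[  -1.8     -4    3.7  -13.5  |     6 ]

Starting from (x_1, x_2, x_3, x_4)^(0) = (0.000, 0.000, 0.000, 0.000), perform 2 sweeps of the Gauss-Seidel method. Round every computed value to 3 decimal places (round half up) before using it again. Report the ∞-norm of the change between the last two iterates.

Iteration 1:
  x_1 = (-6 - (3.1)·0.000 - (-2.2)·0.000 - (-3.8)·0.000) / (13.1) = -0.458
  x_2 = (-11 - (3.7)·-0.458 - (0.3)·0.000 - (1.8)·0.000) / (6.8) = -1.368
  x_3 = (-3 - (2.7)·-0.458 - (3)·-1.368 - (0.2)·0.000) / (9.9) = 0.236
  x_4 = (6 - (-1.8)·-0.458 - (-4)·-1.368 - (3.7)·0.236) / (-13.5) = 0.087
Iteration 2:
  x_1 = (-6 - (3.1)·-1.368 - (-2.2)·0.236 - (-3.8)·0.087) / (13.1) = -0.069
  x_2 = (-11 - (3.7)·-0.069 - (0.3)·0.236 - (1.8)·0.087) / (6.8) = -1.614
  x_3 = (-3 - (2.7)·-0.069 - (3)·-1.614 - (0.2)·0.087) / (9.9) = 0.203
  x_4 = (6 - (-1.8)·-0.069 - (-4)·-1.614 - (3.7)·0.203) / (-13.5) = 0.099
Change: (0.389, -0.246, -0.033, 0.012) → max |·| = 0.389

0.389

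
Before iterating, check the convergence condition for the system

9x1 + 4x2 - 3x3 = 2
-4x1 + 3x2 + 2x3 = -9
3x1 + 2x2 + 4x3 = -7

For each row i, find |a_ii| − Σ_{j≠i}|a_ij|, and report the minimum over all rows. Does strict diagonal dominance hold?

-3

row 1: |9| − (4+3) = 2
row 2: |3| − (4+2) = -3
row 3: |4| − (3+2) = -1
minimum over rows = -3 → not strictly diagonally dominant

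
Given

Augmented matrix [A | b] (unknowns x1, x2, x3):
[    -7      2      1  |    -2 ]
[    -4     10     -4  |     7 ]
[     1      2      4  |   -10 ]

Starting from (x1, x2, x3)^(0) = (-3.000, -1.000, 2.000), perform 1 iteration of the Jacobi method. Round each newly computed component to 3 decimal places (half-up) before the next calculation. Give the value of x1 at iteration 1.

Iteration 1:
  x1 = (-2 - (2)·-1.000 - (1)·2.000) / (-7) = 0.286
  x2 = (7 - (-4)·-3.000 - (-4)·2.000) / (10) = 0.300
  x3 = (-10 - (1)·-3.000 - (2)·-1.000) / (4) = -1.250

0.286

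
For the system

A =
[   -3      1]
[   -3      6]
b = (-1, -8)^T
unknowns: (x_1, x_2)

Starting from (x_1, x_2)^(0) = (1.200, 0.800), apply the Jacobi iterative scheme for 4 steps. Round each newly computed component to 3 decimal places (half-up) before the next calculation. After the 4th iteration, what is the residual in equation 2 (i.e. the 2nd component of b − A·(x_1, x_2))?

Iteration 1:
  x_1 = (-1 - (1)·0.800) / (-3) = 0.600
  x_2 = (-8 - (-3)·1.200) / (6) = -0.733
Iteration 2:
  x_1 = (-1 - (1)·-0.733) / (-3) = 0.089
  x_2 = (-8 - (-3)·0.600) / (6) = -1.033
Iteration 3:
  x_1 = (-1 - (1)·-1.033) / (-3) = -0.011
  x_2 = (-8 - (-3)·0.089) / (6) = -1.289
Iteration 4:
  x_1 = (-1 - (1)·-1.289) / (-3) = -0.096
  x_2 = (-8 - (-3)·-0.011) / (6) = -1.339
Residual b − A·x = (0.051, -0.254)

-0.254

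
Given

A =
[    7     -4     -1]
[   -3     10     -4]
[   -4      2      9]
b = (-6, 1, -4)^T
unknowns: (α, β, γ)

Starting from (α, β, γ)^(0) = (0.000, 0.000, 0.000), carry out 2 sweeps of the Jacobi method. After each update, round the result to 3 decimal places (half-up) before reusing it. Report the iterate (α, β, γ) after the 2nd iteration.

Iteration 1:
  α = (-6 - (-4)·0.000 - (-1)·0.000) / (7) = -0.857
  β = (1 - (-3)·0.000 - (-4)·0.000) / (10) = 0.100
  γ = (-4 - (-4)·0.000 - (2)·0.000) / (9) = -0.444
Iteration 2:
  α = (-6 - (-4)·0.100 - (-1)·-0.444) / (7) = -0.863
  β = (1 - (-3)·-0.857 - (-4)·-0.444) / (10) = -0.335
  γ = (-4 - (-4)·-0.857 - (2)·0.100) / (9) = -0.848

(-0.863, -0.335, -0.848)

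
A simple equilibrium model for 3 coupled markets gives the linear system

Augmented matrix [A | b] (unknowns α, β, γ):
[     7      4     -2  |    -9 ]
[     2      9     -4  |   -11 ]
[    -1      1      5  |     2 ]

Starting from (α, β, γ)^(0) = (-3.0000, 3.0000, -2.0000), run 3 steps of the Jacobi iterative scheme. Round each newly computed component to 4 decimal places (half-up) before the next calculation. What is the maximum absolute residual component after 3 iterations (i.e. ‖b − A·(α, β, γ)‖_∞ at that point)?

Iteration 1:
  α = (-9 - (4)·3.0000 - (-2)·-2.0000) / (7) = -3.5714
  β = (-11 - (2)·-3.0000 - (-4)·-2.0000) / (9) = -1.4444
  γ = (2 - (-1)·-3.0000 - (1)·3.0000) / (5) = -0.8000
Iteration 2:
  α = (-9 - (4)·-1.4444 - (-2)·-0.8000) / (7) = -0.6889
  β = (-11 - (2)·-3.5714 - (-4)·-0.8000) / (9) = -0.7841
  γ = (2 - (-1)·-3.5714 - (1)·-1.4444) / (5) = -0.0254
Iteration 3:
  α = (-9 - (4)·-0.7841 - (-2)·-0.0254) / (7) = -0.8449
  β = (-11 - (2)·-0.6889 - (-4)·-0.0254) / (9) = -1.0804
  γ = (2 - (-1)·-0.6889 - (1)·-0.7841) / (5) = 0.4190
Residual b − A·x = (2.0739, 2.0894, 0.1405); ∞-norm = 2.0894

2.0894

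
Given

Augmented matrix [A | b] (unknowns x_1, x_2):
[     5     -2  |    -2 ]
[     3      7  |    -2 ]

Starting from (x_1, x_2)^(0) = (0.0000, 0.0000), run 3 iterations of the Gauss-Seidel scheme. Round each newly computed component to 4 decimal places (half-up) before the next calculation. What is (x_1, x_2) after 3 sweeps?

Iteration 1:
  x_1 = (-2 - (-2)·0.0000) / (5) = -0.4000
  x_2 = (-2 - (3)·-0.4000) / (7) = -0.1143
Iteration 2:
  x_1 = (-2 - (-2)·-0.1143) / (5) = -0.4457
  x_2 = (-2 - (3)·-0.4457) / (7) = -0.0947
Iteration 3:
  x_1 = (-2 - (-2)·-0.0947) / (5) = -0.4379
  x_2 = (-2 - (3)·-0.4379) / (7) = -0.0980

(-0.4379, -0.0980)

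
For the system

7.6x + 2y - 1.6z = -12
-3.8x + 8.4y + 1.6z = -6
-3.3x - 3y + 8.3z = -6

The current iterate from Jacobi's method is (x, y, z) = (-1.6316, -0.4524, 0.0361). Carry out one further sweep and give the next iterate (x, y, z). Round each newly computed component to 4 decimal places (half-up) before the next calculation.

One sweep:
  x = (-12 - (2)·-0.4524 - (-1.6)·0.0361) / (7.6) = -1.4523
  y = (-6 - (-3.8)·-1.6316 - (1.6)·0.0361) / (8.4) = -1.4593
  z = (-6 - (-3.3)·-1.6316 - (-3)·-0.4524) / (8.3) = -1.5351

(-1.4523, -1.4593, -1.5351)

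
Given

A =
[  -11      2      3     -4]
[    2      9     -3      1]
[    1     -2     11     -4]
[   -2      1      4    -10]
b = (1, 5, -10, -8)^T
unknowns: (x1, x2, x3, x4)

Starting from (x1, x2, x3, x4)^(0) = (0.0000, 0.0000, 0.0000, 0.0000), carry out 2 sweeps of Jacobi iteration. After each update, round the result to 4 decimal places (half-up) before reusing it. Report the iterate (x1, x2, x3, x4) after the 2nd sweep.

(-0.5287, 0.1838, -0.5089, 0.5101)

Iteration 1:
  x1 = (1 - (2)·0.0000 - (3)·0.0000 - (-4)·0.0000) / (-11) = -0.0909
  x2 = (5 - (2)·0.0000 - (-3)·0.0000 - (1)·0.0000) / (9) = 0.5556
  x3 = (-10 - (1)·0.0000 - (-2)·0.0000 - (-4)·0.0000) / (11) = -0.9091
  x4 = (-8 - (-2)·0.0000 - (1)·0.0000 - (4)·0.0000) / (-10) = 0.8000
Iteration 2:
  x1 = (1 - (2)·0.5556 - (3)·-0.9091 - (-4)·0.8000) / (-11) = -0.5287
  x2 = (5 - (2)·-0.0909 - (-3)·-0.9091 - (1)·0.8000) / (9) = 0.1838
  x3 = (-10 - (1)·-0.0909 - (-2)·0.5556 - (-4)·0.8000) / (11) = -0.5089
  x4 = (-8 - (-2)·-0.0909 - (1)·0.5556 - (4)·-0.9091) / (-10) = 0.5101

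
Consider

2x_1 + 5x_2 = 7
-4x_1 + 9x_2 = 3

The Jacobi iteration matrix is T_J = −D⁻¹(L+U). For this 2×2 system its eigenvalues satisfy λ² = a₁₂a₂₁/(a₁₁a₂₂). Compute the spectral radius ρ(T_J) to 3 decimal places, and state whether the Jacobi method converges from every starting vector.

a₁₂a₂₁/(a₁₁a₂₂) = (5)·(-4) / ((2)·(9)) = -1.111111
ρ = √|-1.111111| = √1.111111 = 1.054
ρ > 1, so Jacobi diverges

1.054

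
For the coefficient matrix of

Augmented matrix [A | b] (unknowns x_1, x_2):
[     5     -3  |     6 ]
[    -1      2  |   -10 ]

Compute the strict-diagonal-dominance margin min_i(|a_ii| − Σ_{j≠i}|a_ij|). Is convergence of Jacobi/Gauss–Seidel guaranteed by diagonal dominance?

1

row 1: |5| − (3) = 2
row 2: |2| − (1) = 1
minimum over rows = 1 → strictly diagonally dominant (convergence guaranteed)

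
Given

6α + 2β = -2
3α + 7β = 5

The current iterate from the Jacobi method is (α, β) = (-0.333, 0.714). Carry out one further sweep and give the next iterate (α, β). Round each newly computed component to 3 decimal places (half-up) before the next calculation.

One sweep:
  α = (-2 - (2)·0.714) / (6) = -0.571
  β = (5 - (3)·-0.333) / (7) = 0.857

(-0.571, 0.857)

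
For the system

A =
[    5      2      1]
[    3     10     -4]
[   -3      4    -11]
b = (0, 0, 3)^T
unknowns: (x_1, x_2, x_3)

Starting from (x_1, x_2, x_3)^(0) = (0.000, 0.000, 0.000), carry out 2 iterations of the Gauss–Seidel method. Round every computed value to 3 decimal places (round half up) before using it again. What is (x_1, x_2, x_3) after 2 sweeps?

Iteration 1:
  x_1 = (0 - (2)·0.000 - (1)·0.000) / (5) = 0.000
  x_2 = (0 - (3)·0.000 - (-4)·0.000) / (10) = 0.000
  x_3 = (3 - (-3)·0.000 - (4)·0.000) / (-11) = -0.273
Iteration 2:
  x_1 = (0 - (2)·0.000 - (1)·-0.273) / (5) = 0.055
  x_2 = (0 - (3)·0.055 - (-4)·-0.273) / (10) = -0.126
  x_3 = (3 - (-3)·0.055 - (4)·-0.126) / (-11) = -0.334

(0.055, -0.126, -0.334)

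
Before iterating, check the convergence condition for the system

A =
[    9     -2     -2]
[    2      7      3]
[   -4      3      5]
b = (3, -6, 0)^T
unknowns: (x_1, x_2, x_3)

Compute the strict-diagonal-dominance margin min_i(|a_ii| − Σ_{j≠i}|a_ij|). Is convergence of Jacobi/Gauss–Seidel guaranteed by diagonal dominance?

-2

row 1: |9| − (2+2) = 5
row 2: |7| − (2+3) = 2
row 3: |5| − (4+3) = -2
minimum over rows = -2 → not strictly diagonally dominant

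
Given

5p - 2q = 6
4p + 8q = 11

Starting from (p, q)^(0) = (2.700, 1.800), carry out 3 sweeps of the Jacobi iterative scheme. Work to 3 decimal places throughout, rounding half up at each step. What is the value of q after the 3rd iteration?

Iteration 1:
  p = (6 - (-2)·1.800) / (5) = 1.920
  q = (11 - (4)·2.700) / (8) = 0.025
Iteration 2:
  p = (6 - (-2)·0.025) / (5) = 1.210
  q = (11 - (4)·1.920) / (8) = 0.415
Iteration 3:
  p = (6 - (-2)·0.415) / (5) = 1.366
  q = (11 - (4)·1.210) / (8) = 0.770

0.770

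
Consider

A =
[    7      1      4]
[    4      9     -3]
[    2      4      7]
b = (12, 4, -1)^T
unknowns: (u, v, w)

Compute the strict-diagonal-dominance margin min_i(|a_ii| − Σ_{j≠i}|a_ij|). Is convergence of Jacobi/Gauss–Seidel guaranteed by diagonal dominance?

1

row 1: |7| − (1+4) = 2
row 2: |9| − (4+3) = 2
row 3: |7| − (2+4) = 1
minimum over rows = 1 → strictly diagonally dominant (convergence guaranteed)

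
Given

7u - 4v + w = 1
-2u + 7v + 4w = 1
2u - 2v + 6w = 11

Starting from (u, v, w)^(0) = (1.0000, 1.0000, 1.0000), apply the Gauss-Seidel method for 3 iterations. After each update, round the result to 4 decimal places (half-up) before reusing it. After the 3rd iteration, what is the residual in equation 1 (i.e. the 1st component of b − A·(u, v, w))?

Iteration 1:
  u = (1 - (-4)·1.0000 - (1)·1.0000) / (7) = 0.5714
  v = (1 - (-2)·0.5714 - (4)·1.0000) / (7) = -0.2653
  w = (11 - (2)·0.5714 - (-2)·-0.2653) / (6) = 1.5544
Iteration 2:
  u = (1 - (-4)·-0.2653 - (1)·1.5544) / (7) = -0.2308
  v = (1 - (-2)·-0.2308 - (4)·1.5544) / (7) = -0.8113
  w = (11 - (2)·-0.2308 - (-2)·-0.8113) / (6) = 1.6398
Iteration 3:
  u = (1 - (-4)·-0.8113 - (1)·1.6398) / (7) = -0.5550
  v = (1 - (-2)·-0.5550 - (4)·1.6398) / (7) = -0.9527
  w = (11 - (2)·-0.5550 - (-2)·-0.9527) / (6) = 1.7008
Residual b − A·x = (-0.6266, -0.2443, -0.0002)

-0.6266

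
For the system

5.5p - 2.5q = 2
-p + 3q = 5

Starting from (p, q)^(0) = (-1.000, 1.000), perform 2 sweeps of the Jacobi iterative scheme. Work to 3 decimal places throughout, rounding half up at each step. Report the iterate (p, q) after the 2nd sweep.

(0.970, 1.939)

Iteration 1:
  p = (2 - (-2.5)·1.000) / (5.5) = 0.818
  q = (5 - (-1)·-1.000) / (3) = 1.333
Iteration 2:
  p = (2 - (-2.5)·1.333) / (5.5) = 0.970
  q = (5 - (-1)·0.818) / (3) = 1.939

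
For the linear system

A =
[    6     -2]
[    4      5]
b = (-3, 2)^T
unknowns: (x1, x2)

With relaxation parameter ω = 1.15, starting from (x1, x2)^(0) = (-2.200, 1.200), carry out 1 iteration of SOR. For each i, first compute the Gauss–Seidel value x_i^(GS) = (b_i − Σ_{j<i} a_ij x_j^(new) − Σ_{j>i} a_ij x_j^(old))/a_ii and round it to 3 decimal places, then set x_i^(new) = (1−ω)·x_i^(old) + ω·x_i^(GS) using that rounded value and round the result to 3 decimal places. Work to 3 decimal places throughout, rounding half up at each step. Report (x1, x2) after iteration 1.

Iteration 1:
  x1: GS value = (-3 - (-2)·1.200) / (6) = -0.100;  x1 ← (1−ω)·-2.200 + ω·-0.100 = 0.215
  x2: GS value = (2 - (4)·0.215) / (5) = 0.228;  x2 ← (1−ω)·1.200 + ω·0.228 = 0.082

(0.215, 0.082)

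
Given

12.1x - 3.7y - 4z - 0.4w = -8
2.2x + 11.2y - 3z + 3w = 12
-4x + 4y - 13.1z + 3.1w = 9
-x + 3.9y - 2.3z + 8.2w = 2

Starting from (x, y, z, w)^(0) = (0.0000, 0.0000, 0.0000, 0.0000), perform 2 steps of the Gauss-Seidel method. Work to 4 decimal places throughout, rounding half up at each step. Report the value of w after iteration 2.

Iteration 1:
  x = (-8 - (-3.7)·0.0000 - (-4)·0.0000 - (-0.4)·0.0000) / (12.1) = -0.6612
  y = (12 - (2.2)·-0.6612 - (-3)·0.0000 - (3)·0.0000) / (11.2) = 1.2013
  z = (9 - (-4)·-0.6612 - (4)·1.2013 - (3.1)·0.0000) / (-13.1) = -0.1183
  w = (2 - (-1)·-0.6612 - (3.9)·1.2013 - (-2.3)·-0.1183) / (8.2) = -0.4413
Iteration 2:
  x = (-8 - (-3.7)·1.2013 - (-4)·-0.1183 - (-0.4)·-0.4413) / (12.1) = -0.3475
  y = (12 - (2.2)·-0.3475 - (-3)·-0.1183 - (3)·-0.4413) / (11.2) = 1.2262
  z = (9 - (-4)·-0.3475 - (4)·1.2262 - (3.1)·-0.4413) / (-13.1) = -0.3109
  w = (2 - (-1)·-0.3475 - (3.9)·1.2262 - (-2.3)·-0.3109) / (8.2) = -0.4689

-0.4689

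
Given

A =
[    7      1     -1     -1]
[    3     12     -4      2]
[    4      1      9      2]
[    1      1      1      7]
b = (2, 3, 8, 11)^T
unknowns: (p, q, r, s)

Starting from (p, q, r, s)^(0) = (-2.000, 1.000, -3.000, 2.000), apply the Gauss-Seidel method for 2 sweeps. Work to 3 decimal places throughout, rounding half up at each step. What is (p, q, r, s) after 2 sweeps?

(0.756, -0.025, 0.190, 1.440)

Iteration 1:
  p = (2 - (1)·1.000 - (-1)·-3.000 - (-1)·2.000) / (7) = 0.000
  q = (3 - (3)·0.000 - (-4)·-3.000 - (2)·2.000) / (12) = -1.083
  r = (8 - (4)·0.000 - (1)·-1.083 - (2)·2.000) / (9) = 0.565
  s = (11 - (1)·0.000 - (1)·-1.083 - (1)·0.565) / (7) = 1.645
Iteration 2:
  p = (2 - (1)·-1.083 - (-1)·0.565 - (-1)·1.645) / (7) = 0.756
  q = (3 - (3)·0.756 - (-4)·0.565 - (2)·1.645) / (12) = -0.025
  r = (8 - (4)·0.756 - (1)·-0.025 - (2)·1.645) / (9) = 0.190
  s = (11 - (1)·0.756 - (1)·-0.025 - (1)·0.190) / (7) = 1.440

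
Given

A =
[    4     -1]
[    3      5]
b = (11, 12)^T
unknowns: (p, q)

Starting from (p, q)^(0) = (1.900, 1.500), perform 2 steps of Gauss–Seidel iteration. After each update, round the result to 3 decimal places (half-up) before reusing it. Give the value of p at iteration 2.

Iteration 1:
  p = (11 - (-1)·1.500) / (4) = 3.125
  q = (12 - (3)·3.125) / (5) = 0.525
Iteration 2:
  p = (11 - (-1)·0.525) / (4) = 2.881
  q = (12 - (3)·2.881) / (5) = 0.671

2.881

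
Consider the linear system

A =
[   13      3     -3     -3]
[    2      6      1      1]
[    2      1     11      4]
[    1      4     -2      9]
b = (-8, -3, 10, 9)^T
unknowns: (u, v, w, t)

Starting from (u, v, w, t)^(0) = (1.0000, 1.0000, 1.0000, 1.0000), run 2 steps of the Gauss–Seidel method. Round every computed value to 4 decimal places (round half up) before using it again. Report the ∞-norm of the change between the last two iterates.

Iteration 1:
  u = (-8 - (3)·1.0000 - (-3)·1.0000 - (-3)·1.0000) / (13) = -0.3846
  v = (-3 - (2)·-0.3846 - (1)·1.0000 - (1)·1.0000) / (6) = -0.7051
  w = (10 - (2)·-0.3846 - (1)·-0.7051 - (4)·1.0000) / (11) = 0.6795
  t = (9 - (1)·-0.3846 - (4)·-0.7051 - (-2)·0.6795) / (9) = 1.5071
Iteration 2:
  u = (-8 - (3)·-0.7051 - (-3)·0.6795 - (-3)·1.5071) / (13) = 0.0519
  v = (-3 - (2)·0.0519 - (1)·0.6795 - (1)·1.5071) / (6) = -0.8817
  w = (10 - (2)·0.0519 - (1)·-0.8817 - (4)·1.5071) / (11) = 0.4318
  t = (9 - (1)·0.0519 - (4)·-0.8817 - (-2)·0.4318) / (9) = 1.4821
Change: (0.4365, -0.1766, -0.2477, -0.0250) → max |·| = 0.4365

0.4365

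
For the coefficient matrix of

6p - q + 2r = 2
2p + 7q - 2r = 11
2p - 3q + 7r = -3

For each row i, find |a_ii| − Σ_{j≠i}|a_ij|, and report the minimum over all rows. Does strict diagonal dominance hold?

row 1: |6| − (1+2) = 3
row 2: |7| − (2+2) = 3
row 3: |7| − (2+3) = 2
minimum over rows = 2 → strictly diagonally dominant (convergence guaranteed)

2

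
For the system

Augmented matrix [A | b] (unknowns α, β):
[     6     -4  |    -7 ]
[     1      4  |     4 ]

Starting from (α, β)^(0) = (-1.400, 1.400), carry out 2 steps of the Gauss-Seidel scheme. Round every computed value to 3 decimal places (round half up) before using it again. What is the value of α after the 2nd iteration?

-0.461

Iteration 1:
  α = (-7 - (-4)·1.400) / (6) = -0.233
  β = (4 - (1)·-0.233) / (4) = 1.058
Iteration 2:
  α = (-7 - (-4)·1.058) / (6) = -0.461
  β = (4 - (1)·-0.461) / (4) = 1.115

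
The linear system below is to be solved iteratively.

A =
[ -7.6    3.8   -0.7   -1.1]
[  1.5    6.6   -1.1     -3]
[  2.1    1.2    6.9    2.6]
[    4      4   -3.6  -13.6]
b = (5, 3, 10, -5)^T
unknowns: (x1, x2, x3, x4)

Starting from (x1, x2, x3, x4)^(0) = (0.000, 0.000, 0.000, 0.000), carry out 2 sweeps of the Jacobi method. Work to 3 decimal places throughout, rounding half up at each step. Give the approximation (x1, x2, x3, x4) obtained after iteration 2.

Iteration 1:
  x1 = (5 - (3.8)·0.000 - (-0.7)·0.000 - (-1.1)·0.000) / (-7.6) = -0.658
  x2 = (3 - (1.5)·0.000 - (-1.1)·0.000 - (-3)·0.000) / (6.6) = 0.455
  x3 = (10 - (2.1)·0.000 - (1.2)·0.000 - (2.6)·0.000) / (6.9) = 1.449
  x4 = (-5 - (4)·0.000 - (4)·0.000 - (-3.6)·0.000) / (-13.6) = 0.368
Iteration 2:
  x1 = (5 - (3.8)·0.455 - (-0.7)·1.449 - (-1.1)·0.368) / (-7.6) = -0.617
  x2 = (3 - (1.5)·-0.658 - (-1.1)·1.449 - (-3)·0.368) / (6.6) = 1.013
  x3 = (10 - (2.1)·-0.658 - (1.2)·0.455 - (2.6)·0.368) / (6.9) = 1.432
  x4 = (-5 - (4)·-0.658 - (4)·0.455 - (-3.6)·1.449) / (-13.6) = -0.076

(-0.617, 1.013, 1.432, -0.076)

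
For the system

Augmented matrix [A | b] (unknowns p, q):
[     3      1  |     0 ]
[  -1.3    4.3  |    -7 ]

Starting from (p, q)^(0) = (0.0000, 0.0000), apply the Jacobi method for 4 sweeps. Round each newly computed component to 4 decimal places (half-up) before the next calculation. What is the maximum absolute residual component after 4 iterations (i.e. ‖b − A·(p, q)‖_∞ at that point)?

Iteration 1:
  p = (0 - (1)·0.0000) / (3) = 0.0000
  q = (-7 - (-1.3)·0.0000) / (4.3) = -1.6279
Iteration 2:
  p = (0 - (1)·-1.6279) / (3) = 0.5426
  q = (-7 - (-1.3)·0.0000) / (4.3) = -1.6279
Iteration 3:
  p = (0 - (1)·-1.6279) / (3) = 0.5426
  q = (-7 - (-1.3)·0.5426) / (4.3) = -1.4639
Iteration 4:
  p = (0 - (1)·-1.4639) / (3) = 0.4880
  q = (-7 - (-1.3)·0.5426) / (4.3) = -1.4639
Residual b − A·x = (-0.0001, -0.0708); ∞-norm = 0.0708

0.0708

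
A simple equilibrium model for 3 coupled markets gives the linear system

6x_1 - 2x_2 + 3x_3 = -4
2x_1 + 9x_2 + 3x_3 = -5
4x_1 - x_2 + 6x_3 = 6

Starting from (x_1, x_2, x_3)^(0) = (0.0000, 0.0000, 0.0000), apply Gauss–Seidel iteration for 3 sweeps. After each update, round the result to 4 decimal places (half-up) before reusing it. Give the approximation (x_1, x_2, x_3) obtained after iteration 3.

Iteration 1:
  x_1 = (-4 - (-2)·0.0000 - (3)·0.0000) / (6) = -0.6667
  x_2 = (-5 - (2)·-0.6667 - (3)·0.0000) / (9) = -0.4074
  x_3 = (6 - (4)·-0.6667 - (-1)·-0.4074) / (6) = 1.3766
Iteration 2:
  x_1 = (-4 - (-2)·-0.4074 - (3)·1.3766) / (6) = -1.4908
  x_2 = (-5 - (2)·-1.4908 - (3)·1.3766) / (9) = -0.6831
  x_3 = (6 - (4)·-1.4908 - (-1)·-0.6831) / (6) = 1.8800
Iteration 3:
  x_1 = (-4 - (-2)·-0.6831 - (3)·1.8800) / (6) = -1.8344
  x_2 = (-5 - (2)·-1.8344 - (3)·1.8800) / (9) = -0.7746
  x_3 = (6 - (4)·-1.8344 - (-1)·-0.7746) / (6) = 2.0938

(-1.8344, -0.7746, 2.0938)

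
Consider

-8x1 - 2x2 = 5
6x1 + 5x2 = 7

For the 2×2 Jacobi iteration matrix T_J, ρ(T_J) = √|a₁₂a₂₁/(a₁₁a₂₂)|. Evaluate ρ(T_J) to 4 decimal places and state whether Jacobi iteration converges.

a₁₂a₂₁/(a₁₁a₂₂) = (-2)·(6) / ((-8)·(5)) = 0.300000
ρ = √|0.300000| = √0.300000 = 0.5477
ρ < 1, so Jacobi converges

0.5477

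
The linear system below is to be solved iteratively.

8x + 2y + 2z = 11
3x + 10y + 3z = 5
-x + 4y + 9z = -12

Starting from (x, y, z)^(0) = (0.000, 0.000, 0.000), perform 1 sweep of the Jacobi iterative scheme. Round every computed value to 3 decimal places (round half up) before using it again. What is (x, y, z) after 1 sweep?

(1.375, 0.500, -1.333)

Iteration 1:
  x = (11 - (2)·0.000 - (2)·0.000) / (8) = 1.375
  y = (5 - (3)·0.000 - (3)·0.000) / (10) = 0.500
  z = (-12 - (-1)·0.000 - (4)·0.000) / (9) = -1.333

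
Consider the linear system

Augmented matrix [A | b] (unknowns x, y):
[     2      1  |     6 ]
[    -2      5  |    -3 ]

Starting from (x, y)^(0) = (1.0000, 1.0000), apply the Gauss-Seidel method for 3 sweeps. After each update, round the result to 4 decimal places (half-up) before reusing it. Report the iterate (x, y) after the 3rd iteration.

(2.7400, 0.4960)

Iteration 1:
  x = (6 - (1)·1.0000) / (2) = 2.5000
  y = (-3 - (-2)·2.5000) / (5) = 0.4000
Iteration 2:
  x = (6 - (1)·0.4000) / (2) = 2.8000
  y = (-3 - (-2)·2.8000) / (5) = 0.5200
Iteration 3:
  x = (6 - (1)·0.5200) / (2) = 2.7400
  y = (-3 - (-2)·2.7400) / (5) = 0.4960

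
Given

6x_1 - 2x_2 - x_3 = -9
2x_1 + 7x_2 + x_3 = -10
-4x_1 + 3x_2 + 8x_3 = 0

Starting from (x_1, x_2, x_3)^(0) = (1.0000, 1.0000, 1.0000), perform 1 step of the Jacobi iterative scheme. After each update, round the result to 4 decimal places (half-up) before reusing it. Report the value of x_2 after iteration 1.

-1.8571

Iteration 1:
  x_1 = (-9 - (-2)·1.0000 - (-1)·1.0000) / (6) = -1.0000
  x_2 = (-10 - (2)·1.0000 - (1)·1.0000) / (7) = -1.8571
  x_3 = (0 - (-4)·1.0000 - (3)·1.0000) / (8) = 0.1250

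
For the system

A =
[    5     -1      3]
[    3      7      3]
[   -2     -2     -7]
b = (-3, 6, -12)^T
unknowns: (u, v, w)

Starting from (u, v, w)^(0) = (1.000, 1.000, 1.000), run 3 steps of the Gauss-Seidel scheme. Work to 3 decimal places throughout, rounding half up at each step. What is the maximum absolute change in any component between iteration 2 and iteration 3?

0.126

Iteration 1:
  u = (-3 - (-1)·1.000 - (3)·1.000) / (5) = -1.000
  v = (6 - (3)·-1.000 - (3)·1.000) / (7) = 0.857
  w = (-12 - (-2)·-1.000 - (-2)·0.857) / (-7) = 1.755
Iteration 2:
  u = (-3 - (-1)·0.857 - (3)·1.755) / (5) = -1.482
  v = (6 - (3)·-1.482 - (3)·1.755) / (7) = 0.740
  w = (-12 - (-2)·-1.482 - (-2)·0.740) / (-7) = 1.926
Iteration 3:
  u = (-3 - (-1)·0.740 - (3)·1.926) / (5) = -1.608
  v = (6 - (3)·-1.608 - (3)·1.926) / (7) = 0.721
  w = (-12 - (-2)·-1.608 - (-2)·0.721) / (-7) = 1.968
Change: (-0.126, -0.019, 0.042) → max |·| = 0.126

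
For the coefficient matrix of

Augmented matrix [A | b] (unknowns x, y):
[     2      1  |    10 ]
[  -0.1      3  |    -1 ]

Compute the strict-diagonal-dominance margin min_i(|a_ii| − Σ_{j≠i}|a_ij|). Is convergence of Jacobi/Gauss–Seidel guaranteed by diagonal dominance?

row 1: |2| − (1) = 1
row 2: |3| − (0.1) = 2.9
minimum over rows = 1 → strictly diagonally dominant (convergence guaranteed)

1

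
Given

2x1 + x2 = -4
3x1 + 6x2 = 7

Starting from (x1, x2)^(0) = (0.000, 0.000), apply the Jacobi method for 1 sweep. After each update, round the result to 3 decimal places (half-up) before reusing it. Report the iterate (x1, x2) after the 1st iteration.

Iteration 1:
  x1 = (-4 - (1)·0.000) / (2) = -2.000
  x2 = (7 - (3)·0.000) / (6) = 1.167

(-2.000, 1.167)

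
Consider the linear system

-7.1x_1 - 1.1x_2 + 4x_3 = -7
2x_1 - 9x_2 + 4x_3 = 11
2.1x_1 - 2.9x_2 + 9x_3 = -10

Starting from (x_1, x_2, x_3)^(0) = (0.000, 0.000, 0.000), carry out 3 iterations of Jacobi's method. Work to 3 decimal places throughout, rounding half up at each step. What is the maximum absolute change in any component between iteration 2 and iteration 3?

0.374

Iteration 1:
  x_1 = (-7 - (-1.1)·0.000 - (4)·0.000) / (-7.1) = 0.986
  x_2 = (11 - (2)·0.000 - (4)·0.000) / (-9) = -1.222
  x_3 = (-10 - (2.1)·0.000 - (-2.9)·0.000) / (9) = -1.111
Iteration 2:
  x_1 = (-7 - (-1.1)·-1.222 - (4)·-1.111) / (-7.1) = 0.549
  x_2 = (11 - (2)·0.986 - (4)·-1.111) / (-9) = -1.497
  x_3 = (-10 - (2.1)·0.986 - (-2.9)·-1.222) / (9) = -1.735
Iteration 3:
  x_1 = (-7 - (-1.1)·-1.497 - (4)·-1.735) / (-7.1) = 0.240
  x_2 = (11 - (2)·0.549 - (4)·-1.735) / (-9) = -1.871
  x_3 = (-10 - (2.1)·0.549 - (-2.9)·-1.497) / (9) = -1.722
Change: (-0.309, -0.374, 0.013) → max |·| = 0.374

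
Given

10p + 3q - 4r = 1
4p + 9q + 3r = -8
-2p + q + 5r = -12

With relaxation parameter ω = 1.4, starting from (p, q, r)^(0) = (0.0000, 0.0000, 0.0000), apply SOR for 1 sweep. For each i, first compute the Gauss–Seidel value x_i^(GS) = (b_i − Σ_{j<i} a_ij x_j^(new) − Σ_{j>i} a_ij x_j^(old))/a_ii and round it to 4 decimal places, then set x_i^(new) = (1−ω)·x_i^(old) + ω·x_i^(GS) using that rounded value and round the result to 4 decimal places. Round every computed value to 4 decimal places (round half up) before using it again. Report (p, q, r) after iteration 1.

Iteration 1:
  p: GS value = (1 - (3)·0.0000 - (-4)·0.0000) / (10) = 0.1000;  p ← (1−ω)·0.0000 + ω·0.1000 = 0.1400
  q: GS value = (-8 - (4)·0.1400 - (3)·0.0000) / (9) = -0.9511;  q ← (1−ω)·0.0000 + ω·-0.9511 = -1.3315
  r: GS value = (-12 - (-2)·0.1400 - (1)·-1.3315) / (5) = -2.0777;  r ← (1−ω)·0.0000 + ω·-2.0777 = -2.9088

(0.1400, -1.3315, -2.9088)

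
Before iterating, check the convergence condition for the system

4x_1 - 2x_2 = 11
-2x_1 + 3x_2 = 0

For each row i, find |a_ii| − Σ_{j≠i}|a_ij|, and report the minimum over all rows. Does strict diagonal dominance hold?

row 1: |4| − (2) = 2
row 2: |3| − (2) = 1
minimum over rows = 1 → strictly diagonally dominant (convergence guaranteed)

1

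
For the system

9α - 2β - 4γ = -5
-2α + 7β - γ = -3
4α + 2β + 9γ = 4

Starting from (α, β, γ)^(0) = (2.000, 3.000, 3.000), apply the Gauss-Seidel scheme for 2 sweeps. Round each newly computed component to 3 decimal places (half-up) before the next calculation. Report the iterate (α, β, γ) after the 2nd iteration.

(-0.592, -0.639, 0.850)

Iteration 1:
  α = (-5 - (-2)·3.000 - (-4)·3.000) / (9) = 1.444
  β = (-3 - (-2)·1.444 - (-1)·3.000) / (7) = 0.413
  γ = (4 - (4)·1.444 - (2)·0.413) / (9) = -0.289
Iteration 2:
  α = (-5 - (-2)·0.413 - (-4)·-0.289) / (9) = -0.592
  β = (-3 - (-2)·-0.592 - (-1)·-0.289) / (7) = -0.639
  γ = (4 - (4)·-0.592 - (2)·-0.639) / (9) = 0.850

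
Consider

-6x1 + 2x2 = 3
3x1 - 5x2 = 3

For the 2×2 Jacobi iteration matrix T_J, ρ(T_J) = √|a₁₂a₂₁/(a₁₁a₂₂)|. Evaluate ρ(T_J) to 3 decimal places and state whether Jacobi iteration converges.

a₁₂a₂₁/(a₁₁a₂₂) = (2)·(3) / ((-6)·(-5)) = 0.200000
ρ = √|0.200000| = √0.200000 = 0.447
ρ < 1, so Jacobi converges

0.447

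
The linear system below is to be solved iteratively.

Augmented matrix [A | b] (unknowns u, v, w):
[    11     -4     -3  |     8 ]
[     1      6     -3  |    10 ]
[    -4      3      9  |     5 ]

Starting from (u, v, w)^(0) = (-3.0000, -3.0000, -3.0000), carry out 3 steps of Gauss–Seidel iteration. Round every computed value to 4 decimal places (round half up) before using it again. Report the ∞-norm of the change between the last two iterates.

0.5495

Iteration 1:
  u = (8 - (-4)·-3.0000 - (-3)·-3.0000) / (11) = -1.1818
  v = (10 - (1)·-1.1818 - (-3)·-3.0000) / (6) = 0.3636
  w = (5 - (-4)·-1.1818 - (3)·0.3636) / (9) = -0.0909
Iteration 2:
  u = (8 - (-4)·0.3636 - (-3)·-0.0909) / (11) = 0.8347
  v = (10 - (1)·0.8347 - (-3)·-0.0909) / (6) = 1.4821
  w = (5 - (-4)·0.8347 - (3)·1.4821) / (9) = 0.4325
Iteration 3:
  u = (8 - (-4)·1.4821 - (-3)·0.4325) / (11) = 1.3842
  v = (10 - (1)·1.3842 - (-3)·0.4325) / (6) = 1.6522
  w = (5 - (-4)·1.3842 - (3)·1.6522) / (9) = 0.6200
Change: (0.5495, 0.1701, 0.1875) → max |·| = 0.5495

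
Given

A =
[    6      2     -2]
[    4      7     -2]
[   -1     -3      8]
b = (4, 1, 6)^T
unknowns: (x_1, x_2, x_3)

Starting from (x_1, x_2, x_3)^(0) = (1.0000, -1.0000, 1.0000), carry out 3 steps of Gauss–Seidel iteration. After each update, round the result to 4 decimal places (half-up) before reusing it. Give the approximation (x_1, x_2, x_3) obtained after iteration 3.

(1.0072, -0.2054, 0.7989)

Iteration 1:
  x_1 = (4 - (2)·-1.0000 - (-2)·1.0000) / (6) = 1.3333
  x_2 = (1 - (4)·1.3333 - (-2)·1.0000) / (7) = -0.3333
  x_3 = (6 - (-1)·1.3333 - (-3)·-0.3333) / (8) = 0.7917
Iteration 2:
  x_1 = (4 - (2)·-0.3333 - (-2)·0.7917) / (6) = 1.0417
  x_2 = (1 - (4)·1.0417 - (-2)·0.7917) / (7) = -0.2262
  x_3 = (6 - (-1)·1.0417 - (-3)·-0.2262) / (8) = 0.7954
Iteration 3:
  x_1 = (4 - (2)·-0.2262 - (-2)·0.7954) / (6) = 1.0072
  x_2 = (1 - (4)·1.0072 - (-2)·0.7954) / (7) = -0.2054
  x_3 = (6 - (-1)·1.0072 - (-3)·-0.2054) / (8) = 0.7989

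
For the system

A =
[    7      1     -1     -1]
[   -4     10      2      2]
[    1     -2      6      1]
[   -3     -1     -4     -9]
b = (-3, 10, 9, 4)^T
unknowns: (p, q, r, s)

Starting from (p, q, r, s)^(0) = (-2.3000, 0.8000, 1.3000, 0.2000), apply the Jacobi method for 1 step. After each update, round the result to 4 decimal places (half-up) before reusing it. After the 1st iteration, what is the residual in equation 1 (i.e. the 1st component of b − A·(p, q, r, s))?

1.2925

Iteration 1:
  p = (-3 - (1)·0.8000 - (-1)·1.3000 - (-1)·0.2000) / (7) = -0.3286
  q = (10 - (-4)·-2.3000 - (2)·1.3000 - (2)·0.2000) / (10) = -0.2200
  r = (9 - (1)·-2.3000 - (-2)·0.8000 - (1)·0.2000) / (6) = 2.1167
  s = (4 - (-3)·-2.3000 - (-1)·0.8000 - (-4)·1.3000) / (-9) = -0.3444
Residual b − A·x = (1.2925, 7.3410, -3.4672, 8.1614)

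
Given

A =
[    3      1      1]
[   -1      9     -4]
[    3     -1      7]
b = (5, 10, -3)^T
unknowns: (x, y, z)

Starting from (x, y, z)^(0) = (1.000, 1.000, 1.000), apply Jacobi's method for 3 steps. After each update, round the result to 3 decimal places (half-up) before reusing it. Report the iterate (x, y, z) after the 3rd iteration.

Iteration 1:
  x = (5 - (1)·1.000 - (1)·1.000) / (3) = 1.000
  y = (10 - (-1)·1.000 - (-4)·1.000) / (9) = 1.667
  z = (-3 - (3)·1.000 - (-1)·1.000) / (7) = -0.714
Iteration 2:
  x = (5 - (1)·1.667 - (1)·-0.714) / (3) = 1.349
  y = (10 - (-1)·1.000 - (-4)·-0.714) / (9) = 0.905
  z = (-3 - (3)·1.000 - (-1)·1.667) / (7) = -0.619
Iteration 3:
  x = (5 - (1)·0.905 - (1)·-0.619) / (3) = 1.571
  y = (10 - (-1)·1.349 - (-4)·-0.619) / (9) = 0.986
  z = (-3 - (3)·1.349 - (-1)·0.905) / (7) = -0.877

(1.571, 0.986, -0.877)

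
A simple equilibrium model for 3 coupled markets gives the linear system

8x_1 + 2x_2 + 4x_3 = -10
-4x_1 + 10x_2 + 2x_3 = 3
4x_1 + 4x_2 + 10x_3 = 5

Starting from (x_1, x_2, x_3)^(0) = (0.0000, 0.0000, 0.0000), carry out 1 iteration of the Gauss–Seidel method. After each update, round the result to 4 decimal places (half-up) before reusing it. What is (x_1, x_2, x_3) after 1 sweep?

(-1.2500, -0.2000, 1.0800)

Iteration 1:
  x_1 = (-10 - (2)·0.0000 - (4)·0.0000) / (8) = -1.2500
  x_2 = (3 - (-4)·-1.2500 - (2)·0.0000) / (10) = -0.2000
  x_3 = (5 - (4)·-1.2500 - (4)·-0.2000) / (10) = 1.0800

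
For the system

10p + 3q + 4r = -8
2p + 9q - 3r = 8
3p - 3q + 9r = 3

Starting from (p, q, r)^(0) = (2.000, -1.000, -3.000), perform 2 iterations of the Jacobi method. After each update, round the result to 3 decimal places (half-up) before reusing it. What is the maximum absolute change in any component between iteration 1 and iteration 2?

Iteration 1:
  p = (-8 - (3)·-1.000 - (4)·-3.000) / (10) = 0.700
  q = (8 - (2)·2.000 - (-3)·-3.000) / (9) = -0.556
  r = (3 - (3)·2.000 - (-3)·-1.000) / (9) = -0.667
Iteration 2:
  p = (-8 - (3)·-0.556 - (4)·-0.667) / (10) = -0.366
  q = (8 - (2)·0.700 - (-3)·-0.667) / (9) = 0.511
  r = (3 - (3)·0.700 - (-3)·-0.556) / (9) = -0.085
Change: (-1.066, 1.067, 0.582) → max |·| = 1.067

1.067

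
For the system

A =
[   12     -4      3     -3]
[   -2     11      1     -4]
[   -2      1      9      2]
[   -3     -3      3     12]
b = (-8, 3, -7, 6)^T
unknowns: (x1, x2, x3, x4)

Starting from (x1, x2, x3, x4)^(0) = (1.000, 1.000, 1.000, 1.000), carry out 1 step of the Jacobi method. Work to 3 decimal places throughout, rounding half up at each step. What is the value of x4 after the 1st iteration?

Iteration 1:
  x1 = (-8 - (-4)·1.000 - (3)·1.000 - (-3)·1.000) / (12) = -0.333
  x2 = (3 - (-2)·1.000 - (1)·1.000 - (-4)·1.000) / (11) = 0.727
  x3 = (-7 - (-2)·1.000 - (1)·1.000 - (2)·1.000) / (9) = -0.889
  x4 = (6 - (-3)·1.000 - (-3)·1.000 - (3)·1.000) / (12) = 0.750

0.750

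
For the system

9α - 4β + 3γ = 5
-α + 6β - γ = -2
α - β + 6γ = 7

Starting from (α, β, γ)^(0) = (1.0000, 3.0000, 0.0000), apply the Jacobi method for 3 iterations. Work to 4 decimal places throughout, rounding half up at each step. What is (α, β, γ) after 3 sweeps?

(0.3837, -0.1991, 1.2083)

Iteration 1:
  α = (5 - (-4)·3.0000 - (3)·0.0000) / (9) = 1.8889
  β = (-2 - (-1)·1.0000 - (-1)·0.0000) / (6) = -0.1667
  γ = (7 - (1)·1.0000 - (-1)·3.0000) / (6) = 1.5000
Iteration 2:
  α = (5 - (-4)·-0.1667 - (3)·1.5000) / (9) = -0.0185
  β = (-2 - (-1)·1.8889 - (-1)·1.5000) / (6) = 0.2315
  γ = (7 - (1)·1.8889 - (-1)·-0.1667) / (6) = 0.8241
Iteration 3:
  α = (5 - (-4)·0.2315 - (3)·0.8241) / (9) = 0.3837
  β = (-2 - (-1)·-0.0185 - (-1)·0.8241) / (6) = -0.1991
  γ = (7 - (1)·-0.0185 - (-1)·0.2315) / (6) = 1.2083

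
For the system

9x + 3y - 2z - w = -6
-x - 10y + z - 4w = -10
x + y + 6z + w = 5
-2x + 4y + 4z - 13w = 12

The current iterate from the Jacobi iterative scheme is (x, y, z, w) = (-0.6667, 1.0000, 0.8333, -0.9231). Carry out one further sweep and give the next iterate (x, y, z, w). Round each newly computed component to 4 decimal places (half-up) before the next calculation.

(-0.9174, 1.5192, 0.9316, -0.2564)

One sweep:
  x = (-6 - (3)·1.0000 - (-2)·0.8333 - (-1)·-0.9231) / (9) = -0.9174
  y = (-10 - (-1)·-0.6667 - (1)·0.8333 - (-4)·-0.9231) / (-10) = 1.5192
  z = (5 - (1)·-0.6667 - (1)·1.0000 - (1)·-0.9231) / (6) = 0.9316
  w = (12 - (-2)·-0.6667 - (4)·1.0000 - (4)·0.8333) / (-13) = -0.2564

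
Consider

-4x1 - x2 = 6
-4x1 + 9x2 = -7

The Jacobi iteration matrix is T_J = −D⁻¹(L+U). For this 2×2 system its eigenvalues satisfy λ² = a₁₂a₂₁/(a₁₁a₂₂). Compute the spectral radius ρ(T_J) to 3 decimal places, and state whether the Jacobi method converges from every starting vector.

a₁₂a₂₁/(a₁₁a₂₂) = (-1)·(-4) / ((-4)·(9)) = -0.111111
ρ = √|-0.111111| = √0.111111 = 0.333
ρ < 1, so Jacobi converges

0.333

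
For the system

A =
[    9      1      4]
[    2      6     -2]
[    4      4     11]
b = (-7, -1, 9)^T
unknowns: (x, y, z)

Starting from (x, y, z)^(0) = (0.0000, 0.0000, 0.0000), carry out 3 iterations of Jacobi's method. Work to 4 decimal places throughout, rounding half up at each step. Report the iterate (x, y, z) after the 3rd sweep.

(-1.3346, 0.5948, 1.0937)

Iteration 1:
  x = (-7 - (1)·0.0000 - (4)·0.0000) / (9) = -0.7778
  y = (-1 - (2)·0.0000 - (-2)·0.0000) / (6) = -0.1667
  z = (9 - (4)·0.0000 - (4)·0.0000) / (11) = 0.8182
Iteration 2:
  x = (-7 - (1)·-0.1667 - (4)·0.8182) / (9) = -1.1229
  y = (-1 - (2)·-0.7778 - (-2)·0.8182) / (6) = 0.3653
  z = (9 - (4)·-0.7778 - (4)·-0.1667) / (11) = 1.1616
Iteration 3:
  x = (-7 - (1)·0.3653 - (4)·1.1616) / (9) = -1.3346
  y = (-1 - (2)·-1.1229 - (-2)·1.1616) / (6) = 0.5948
  z = (9 - (4)·-1.1229 - (4)·0.3653) / (11) = 1.0937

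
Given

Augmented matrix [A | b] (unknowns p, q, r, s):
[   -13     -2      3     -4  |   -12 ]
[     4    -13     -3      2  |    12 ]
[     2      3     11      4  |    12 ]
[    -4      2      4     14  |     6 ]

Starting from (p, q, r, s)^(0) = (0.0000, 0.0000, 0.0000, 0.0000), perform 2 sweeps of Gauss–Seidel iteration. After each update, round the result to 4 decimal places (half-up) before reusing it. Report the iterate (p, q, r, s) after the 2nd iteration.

Iteration 1:
  p = (-12 - (-2)·0.0000 - (3)·0.0000 - (-4)·0.0000) / (-13) = 0.9231
  q = (12 - (4)·0.9231 - (-3)·0.0000 - (2)·0.0000) / (-13) = -0.6390
  r = (12 - (2)·0.9231 - (3)·-0.6390 - (4)·0.0000) / (11) = 1.0973
  s = (6 - (-4)·0.9231 - (2)·-0.6390 - (4)·1.0973) / (14) = 0.4701
Iteration 2:
  p = (-12 - (-2)·-0.6390 - (3)·1.0973 - (-4)·0.4701) / (-13) = 1.1300
  q = (12 - (4)·1.1300 - (-3)·1.0973 - (2)·0.4701) / (-13) = -0.7563
  r = (12 - (2)·1.1300 - (3)·-0.7563 - (4)·0.4701) / (11) = 0.9208
  s = (6 - (-4)·1.1300 - (2)·-0.7563 - (4)·0.9208) / (14) = 0.5964

(1.1300, -0.7563, 0.9208, 0.5964)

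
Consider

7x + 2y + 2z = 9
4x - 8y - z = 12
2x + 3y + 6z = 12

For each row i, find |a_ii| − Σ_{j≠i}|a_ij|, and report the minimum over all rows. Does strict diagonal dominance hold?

row 1: |7| − (2+2) = 3
row 2: |-8| − (4+1) = 3
row 3: |6| − (2+3) = 1
minimum over rows = 1 → strictly diagonally dominant (convergence guaranteed)

1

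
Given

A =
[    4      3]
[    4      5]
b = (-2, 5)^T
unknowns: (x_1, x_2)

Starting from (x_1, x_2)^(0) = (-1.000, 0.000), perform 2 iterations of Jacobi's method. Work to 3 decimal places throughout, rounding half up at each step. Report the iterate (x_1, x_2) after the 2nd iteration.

(-1.850, 1.400)

Iteration 1:
  x_1 = (-2 - (3)·0.000) / (4) = -0.500
  x_2 = (5 - (4)·-1.000) / (5) = 1.800
Iteration 2:
  x_1 = (-2 - (3)·1.800) / (4) = -1.850
  x_2 = (5 - (4)·-0.500) / (5) = 1.400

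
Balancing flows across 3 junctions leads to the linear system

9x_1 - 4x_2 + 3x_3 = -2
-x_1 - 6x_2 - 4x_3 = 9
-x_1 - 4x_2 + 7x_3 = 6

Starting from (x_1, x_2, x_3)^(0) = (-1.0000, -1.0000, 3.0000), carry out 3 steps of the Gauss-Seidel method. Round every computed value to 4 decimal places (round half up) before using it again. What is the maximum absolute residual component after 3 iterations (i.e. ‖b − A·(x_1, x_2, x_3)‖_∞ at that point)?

3.0293

Iteration 1:
  x_1 = (-2 - (-4)·-1.0000 - (3)·3.0000) / (9) = -1.6667
  x_2 = (9 - (-1)·-1.6667 - (-4)·3.0000) / (-6) = -3.2222
  x_3 = (6 - (-1)·-1.6667 - (-4)·-3.2222) / (7) = -1.2222
Iteration 2:
  x_1 = (-2 - (-4)·-3.2222 - (3)·-1.2222) / (9) = -1.2469
  x_2 = (9 - (-1)·-1.2469 - (-4)·-1.2222) / (-6) = -0.4774
  x_3 = (6 - (-1)·-1.2469 - (-4)·-0.4774) / (7) = 0.4062
Iteration 3:
  x_1 = (-2 - (-4)·-0.4774 - (3)·0.4062) / (9) = -0.5698
  x_2 = (9 - (-1)·-0.5698 - (-4)·0.4062) / (-6) = -1.6758
  x_3 = (6 - (-1)·-0.5698 - (-4)·-1.6758) / (7) = -0.1819
Residual b − A·x = (-3.0293, -2.3522, 0.0003); ∞-norm = 3.0293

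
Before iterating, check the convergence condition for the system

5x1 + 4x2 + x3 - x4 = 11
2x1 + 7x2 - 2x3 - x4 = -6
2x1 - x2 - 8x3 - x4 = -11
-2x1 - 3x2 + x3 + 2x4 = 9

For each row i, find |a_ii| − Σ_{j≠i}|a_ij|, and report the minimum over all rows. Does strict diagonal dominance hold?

row 1: |5| − (4+1+1) = -1
row 2: |7| − (2+2+1) = 2
row 3: |-8| − (2+1+1) = 4
row 4: |2| − (2+3+1) = -4
minimum over rows = -4 → not strictly diagonally dominant

-4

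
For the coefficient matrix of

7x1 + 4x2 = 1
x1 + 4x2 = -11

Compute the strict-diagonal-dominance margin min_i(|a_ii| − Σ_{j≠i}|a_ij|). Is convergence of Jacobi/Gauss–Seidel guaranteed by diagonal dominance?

row 1: |7| − (4) = 3
row 2: |4| − (1) = 3
minimum over rows = 3 → strictly diagonally dominant (convergence guaranteed)

3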